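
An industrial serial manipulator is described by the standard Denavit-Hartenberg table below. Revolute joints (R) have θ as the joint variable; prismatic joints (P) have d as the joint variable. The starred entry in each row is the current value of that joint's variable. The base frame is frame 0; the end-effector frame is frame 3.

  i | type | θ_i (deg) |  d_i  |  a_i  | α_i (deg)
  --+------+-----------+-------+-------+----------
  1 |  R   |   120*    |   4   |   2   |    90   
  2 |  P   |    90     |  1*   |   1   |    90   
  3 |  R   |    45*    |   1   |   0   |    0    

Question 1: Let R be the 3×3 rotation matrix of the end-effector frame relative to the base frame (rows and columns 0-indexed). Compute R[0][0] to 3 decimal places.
End-effector x-axis (col 0 of R) = (0.6124,0.3536,0.7071)
R[0][0] = 0.6124

0.612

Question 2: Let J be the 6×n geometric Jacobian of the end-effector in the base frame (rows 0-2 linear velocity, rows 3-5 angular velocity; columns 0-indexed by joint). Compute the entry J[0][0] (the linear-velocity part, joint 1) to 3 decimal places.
-3.098

axis z_0 = ẑ; lever o_n−o_0 = (-0.6340,3.0981,5.0000)
cross product → J_v[:, 0] = (-3.0981,-0.6340,0.0000)
J_ω[:, 0] = z_0
entry J[0][0] = -3.0981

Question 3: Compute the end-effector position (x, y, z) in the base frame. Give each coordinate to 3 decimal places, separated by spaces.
after link 1: o_1 = (-1.0000, 1.7321, 4.0000)
after link 2: o_2 = (-0.1340, 2.2321, 5.0000)
after link 3: o_3 = (-0.6340, 3.0981, 5.0000)

-0.634 3.098 5.000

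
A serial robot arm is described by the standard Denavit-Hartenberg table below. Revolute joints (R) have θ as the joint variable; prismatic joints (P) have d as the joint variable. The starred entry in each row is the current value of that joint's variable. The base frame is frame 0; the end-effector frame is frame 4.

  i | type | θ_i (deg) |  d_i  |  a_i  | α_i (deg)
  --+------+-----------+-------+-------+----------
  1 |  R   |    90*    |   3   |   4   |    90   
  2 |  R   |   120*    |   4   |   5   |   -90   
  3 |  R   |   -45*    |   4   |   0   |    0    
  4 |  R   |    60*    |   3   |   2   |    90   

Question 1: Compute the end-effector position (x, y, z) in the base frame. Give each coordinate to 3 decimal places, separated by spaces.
after link 1: o_1 = (0.0000, 4.0000, 3.0000)
after link 2: o_2 = (4.0000, 1.5000, 7.3301)
after link 3: o_3 = (4.0000, -1.9641, 5.3301)
after link 4: o_4 = (3.4824, -5.5281, 5.5032)

3.482 -5.528 5.503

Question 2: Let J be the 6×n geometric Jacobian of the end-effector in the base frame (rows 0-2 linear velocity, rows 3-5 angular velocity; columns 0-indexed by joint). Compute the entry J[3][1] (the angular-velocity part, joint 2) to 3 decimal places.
1.000

axis z_1 = (1.0000,-0.0000,0.0000); lever o_n−o_1 = (3.4824,-9.5281,2.5032)
cross product → J_v[:, 1] = (0.0000,-2.5032,-9.5281)
J_ω[:, 1] = z_1
entry J[3][1] = 1.0000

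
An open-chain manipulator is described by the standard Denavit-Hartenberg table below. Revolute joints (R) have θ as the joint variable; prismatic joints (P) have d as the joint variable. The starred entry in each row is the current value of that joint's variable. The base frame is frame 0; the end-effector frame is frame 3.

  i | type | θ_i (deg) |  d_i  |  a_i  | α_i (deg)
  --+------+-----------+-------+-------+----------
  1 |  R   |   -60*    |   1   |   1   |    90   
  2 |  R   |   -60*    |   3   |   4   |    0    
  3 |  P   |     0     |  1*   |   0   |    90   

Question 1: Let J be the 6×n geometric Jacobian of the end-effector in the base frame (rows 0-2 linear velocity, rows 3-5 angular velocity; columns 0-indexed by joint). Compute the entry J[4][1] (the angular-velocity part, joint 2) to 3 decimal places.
-0.500

axis z_1 = (-0.8660,-0.5000,0.0000); lever o_n−o_1 = (-2.4641,-3.7321,-3.4641)
cross product → J_v[:, 1] = (1.7321,-3.0000,2.0000)
J_ω[:, 1] = z_1
entry J[4][1] = -0.5000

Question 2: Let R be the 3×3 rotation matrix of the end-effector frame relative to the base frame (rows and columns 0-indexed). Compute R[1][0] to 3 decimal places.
-0.433

End-effector x-axis (col 0 of R) = (0.2500,-0.4330,-0.8660)
R[1][0] = -0.4330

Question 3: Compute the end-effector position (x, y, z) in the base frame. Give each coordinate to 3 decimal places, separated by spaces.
-1.964 -4.598 -2.464

after link 1: o_1 = (0.5000, -0.8660, 1.0000)
after link 2: o_2 = (-1.0981, -4.0981, -2.4641)
after link 3: o_3 = (-1.9641, -4.5981, -2.4641)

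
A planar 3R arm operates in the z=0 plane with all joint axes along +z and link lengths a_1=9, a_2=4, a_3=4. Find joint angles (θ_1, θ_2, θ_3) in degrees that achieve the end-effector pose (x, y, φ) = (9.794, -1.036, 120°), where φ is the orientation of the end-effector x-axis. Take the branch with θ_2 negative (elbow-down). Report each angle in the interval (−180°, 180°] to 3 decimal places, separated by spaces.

wrist centre = target − a_3·(cos φ, sin φ) = (11.7940, -4.5001)
cos θ_2 = (159.3494−9²−4²)/(2·9·4) = 0.8660; θ_2 = -30.0071° (elbow-down)
β = atan2(-4.5001,11.7940) = -20.8848°; ψ = atan2(-2.0004,12.4639) = -9.1181°
θ_1 = β − ψ = -11.7667°
θ_3 = φ − θ_1 − θ_2 = 161.7738° (wrapped to (-180°,180°])

-11.767 -30.007 161.774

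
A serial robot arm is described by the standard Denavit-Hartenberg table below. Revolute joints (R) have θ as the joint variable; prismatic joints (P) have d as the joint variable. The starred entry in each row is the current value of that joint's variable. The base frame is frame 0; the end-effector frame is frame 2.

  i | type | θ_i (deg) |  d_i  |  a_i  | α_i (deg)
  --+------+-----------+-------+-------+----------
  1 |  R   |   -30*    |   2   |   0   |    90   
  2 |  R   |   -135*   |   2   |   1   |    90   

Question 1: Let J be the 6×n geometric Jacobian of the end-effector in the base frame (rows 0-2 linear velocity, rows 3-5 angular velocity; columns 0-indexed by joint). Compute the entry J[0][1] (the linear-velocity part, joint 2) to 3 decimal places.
0.612

axis z_1 = (-0.5000,-0.8660,0.0000); lever o_n−o_1 = (-1.6124,-1.3785,-0.7071)
cross product → J_v[:, 1] = (0.6124,-0.3536,-0.7071)
J_ω[:, 1] = z_1
entry J[0][1] = 0.6124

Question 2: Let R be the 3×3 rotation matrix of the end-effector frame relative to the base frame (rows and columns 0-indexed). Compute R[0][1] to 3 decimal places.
End-effector y-axis (col 1 of R) = (-0.5000,-0.8660,0.0000)
R[0][1] = -0.5000

-0.500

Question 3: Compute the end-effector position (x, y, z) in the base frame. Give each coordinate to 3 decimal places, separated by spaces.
-1.612 -1.378 1.293

after link 1: o_1 = (0.0000, 0.0000, 2.0000)
after link 2: o_2 = (-1.6124, -1.3785, 1.2929)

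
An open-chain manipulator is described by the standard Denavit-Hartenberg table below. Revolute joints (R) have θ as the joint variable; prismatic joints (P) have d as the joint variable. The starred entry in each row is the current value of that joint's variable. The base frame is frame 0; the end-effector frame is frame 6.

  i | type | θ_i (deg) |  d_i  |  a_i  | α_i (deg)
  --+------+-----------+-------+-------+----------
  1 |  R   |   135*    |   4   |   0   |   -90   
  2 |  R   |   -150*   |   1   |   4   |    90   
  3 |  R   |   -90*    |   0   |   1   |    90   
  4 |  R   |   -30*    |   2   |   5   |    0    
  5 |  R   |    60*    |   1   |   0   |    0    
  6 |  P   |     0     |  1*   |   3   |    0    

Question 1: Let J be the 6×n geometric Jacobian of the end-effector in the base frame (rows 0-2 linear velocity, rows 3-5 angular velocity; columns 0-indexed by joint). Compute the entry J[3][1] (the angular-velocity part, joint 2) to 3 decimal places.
axis z_1 = (-0.7071,-0.7071,0.0000); lever o_n−o_1 = (4.5454,5.2525,0.8660)
cross product → J_v[:, 1] = (-0.6124,0.6124,-0.5000)
J_ω[:, 1] = z_1
entry J[3][1] = -0.7071

-0.707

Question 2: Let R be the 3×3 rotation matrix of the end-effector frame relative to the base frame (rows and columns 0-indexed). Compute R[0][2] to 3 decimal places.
-0.612

End-effector z-axis (col 2 of R) = (-0.6124,0.6124,-0.5000)
R[0][2] = -0.6124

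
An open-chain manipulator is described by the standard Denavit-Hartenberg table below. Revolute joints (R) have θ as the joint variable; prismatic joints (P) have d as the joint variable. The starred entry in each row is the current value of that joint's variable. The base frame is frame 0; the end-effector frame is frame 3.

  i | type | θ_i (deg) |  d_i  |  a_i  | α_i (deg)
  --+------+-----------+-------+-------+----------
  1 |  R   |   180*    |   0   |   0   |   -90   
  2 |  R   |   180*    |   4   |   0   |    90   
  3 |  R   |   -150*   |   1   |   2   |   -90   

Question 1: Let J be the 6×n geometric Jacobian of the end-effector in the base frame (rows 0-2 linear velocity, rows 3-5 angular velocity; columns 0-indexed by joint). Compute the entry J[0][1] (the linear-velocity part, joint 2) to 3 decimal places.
1.000

axis z_1 = (-0.0000,-1.0000,0.0000); lever o_n−o_1 = (-1.7321,-3.0000,-1.0000)
cross product → J_v[:, 1] = (1.0000,-0.0000,-1.7321)
J_ω[:, 1] = z_1
entry J[0][1] = 1.0000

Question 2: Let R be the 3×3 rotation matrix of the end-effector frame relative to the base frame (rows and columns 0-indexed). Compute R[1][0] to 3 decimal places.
End-effector x-axis (col 0 of R) = (-0.8660,0.5000,0.0000)
R[1][0] = 0.5000

0.500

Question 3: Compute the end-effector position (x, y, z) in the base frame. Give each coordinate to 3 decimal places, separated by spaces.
after link 1: o_1 = (0.0000, 0.0000, 0.0000)
after link 2: o_2 = (-0.0000, -4.0000, 0.0000)
after link 3: o_3 = (-1.7321, -3.0000, -1.0000)

-1.732 -3.000 -1.000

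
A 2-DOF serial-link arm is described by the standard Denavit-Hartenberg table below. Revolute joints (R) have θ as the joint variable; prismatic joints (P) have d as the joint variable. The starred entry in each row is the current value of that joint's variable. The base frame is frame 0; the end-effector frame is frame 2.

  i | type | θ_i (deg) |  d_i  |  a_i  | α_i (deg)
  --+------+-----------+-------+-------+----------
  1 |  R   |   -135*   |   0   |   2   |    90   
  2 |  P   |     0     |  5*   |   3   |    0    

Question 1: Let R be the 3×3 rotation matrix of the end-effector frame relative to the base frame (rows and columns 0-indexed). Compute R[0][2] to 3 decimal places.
End-effector z-axis (col 2 of R) = (-0.7071,0.7071,0.0000)
R[0][2] = -0.7071

-0.707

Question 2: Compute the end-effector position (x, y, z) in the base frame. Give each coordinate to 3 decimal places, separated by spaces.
after link 1: o_1 = (-1.4142, -1.4142, 0.0000)
after link 2: o_2 = (-7.0711, -0.0000, 0.0000)

-7.071 -0.000 0.000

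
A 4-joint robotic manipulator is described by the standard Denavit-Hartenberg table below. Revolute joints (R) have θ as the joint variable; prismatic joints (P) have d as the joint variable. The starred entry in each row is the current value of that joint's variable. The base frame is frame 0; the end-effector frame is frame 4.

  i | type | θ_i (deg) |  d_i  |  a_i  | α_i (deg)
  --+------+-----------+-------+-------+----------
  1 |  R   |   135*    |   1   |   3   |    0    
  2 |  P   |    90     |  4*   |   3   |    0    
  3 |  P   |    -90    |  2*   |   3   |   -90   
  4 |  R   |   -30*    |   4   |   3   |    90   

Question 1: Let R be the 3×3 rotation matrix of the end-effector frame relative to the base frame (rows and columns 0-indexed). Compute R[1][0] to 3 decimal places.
End-effector x-axis (col 0 of R) = (-0.6124,0.6124,0.5000)
R[1][0] = 0.6124

0.612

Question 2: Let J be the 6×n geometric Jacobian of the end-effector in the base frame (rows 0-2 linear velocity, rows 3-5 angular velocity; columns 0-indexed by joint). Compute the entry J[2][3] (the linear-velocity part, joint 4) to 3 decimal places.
-2.598

axis z_3 = (-0.7071,-0.7071,0.0000); lever o_n−o_3 = (-4.6655,-0.9913,1.5000)
cross product → J_v[:, 3] = (-1.0607,1.0607,-2.5981)
J_ω[:, 3] = z_3
entry J[2][3] = -2.5981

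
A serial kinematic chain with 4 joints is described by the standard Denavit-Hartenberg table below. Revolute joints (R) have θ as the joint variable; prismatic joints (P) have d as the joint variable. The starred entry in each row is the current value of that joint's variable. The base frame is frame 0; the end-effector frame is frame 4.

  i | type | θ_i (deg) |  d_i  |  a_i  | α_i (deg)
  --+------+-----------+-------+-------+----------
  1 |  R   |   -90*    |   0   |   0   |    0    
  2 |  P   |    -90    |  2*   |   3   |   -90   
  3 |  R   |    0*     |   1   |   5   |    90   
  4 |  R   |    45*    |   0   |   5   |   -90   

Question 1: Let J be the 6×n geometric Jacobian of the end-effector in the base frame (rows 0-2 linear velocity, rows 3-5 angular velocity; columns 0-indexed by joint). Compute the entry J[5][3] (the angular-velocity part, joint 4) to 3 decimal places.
axis z_3 = (0.0000,0.0000,1.0000); lever o_n−o_3 = (-3.5355,-3.5355,0.0000)
cross product → J_v[:, 3] = (3.5355,-3.5355,0.0000)
J_ω[:, 3] = z_3
entry J[5][3] = 1.0000

1.000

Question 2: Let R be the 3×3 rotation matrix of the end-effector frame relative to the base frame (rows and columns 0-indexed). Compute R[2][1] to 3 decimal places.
-1.000

End-effector y-axis (col 1 of R) = (0.0000,-0.0000,-1.0000)
R[2][1] = -1.0000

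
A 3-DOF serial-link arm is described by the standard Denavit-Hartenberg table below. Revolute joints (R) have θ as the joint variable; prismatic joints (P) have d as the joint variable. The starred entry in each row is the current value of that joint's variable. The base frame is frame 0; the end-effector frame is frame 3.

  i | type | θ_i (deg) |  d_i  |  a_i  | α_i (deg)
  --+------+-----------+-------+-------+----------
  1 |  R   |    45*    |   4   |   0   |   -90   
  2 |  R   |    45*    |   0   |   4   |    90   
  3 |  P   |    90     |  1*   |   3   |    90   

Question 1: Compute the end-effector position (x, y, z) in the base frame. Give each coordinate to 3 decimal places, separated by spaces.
0.379 4.621 1.879

after link 1: o_1 = (0.0000, 0.0000, 4.0000)
after link 2: o_2 = (2.0000, 2.0000, 1.1716)
after link 3: o_3 = (0.3787, 4.6213, 1.8787)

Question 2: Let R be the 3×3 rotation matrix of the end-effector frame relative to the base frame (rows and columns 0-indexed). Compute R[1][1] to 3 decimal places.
End-effector y-axis (col 1 of R) = (0.5000,0.5000,0.7071)
R[1][1] = 0.5000

0.500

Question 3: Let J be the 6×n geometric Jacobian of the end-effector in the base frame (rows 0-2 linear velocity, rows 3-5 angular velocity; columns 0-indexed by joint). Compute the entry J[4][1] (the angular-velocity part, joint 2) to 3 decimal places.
0.707

axis z_1 = (-0.7071,0.7071,0.0000); lever o_n−o_1 = (0.3787,4.6213,-2.1213)
cross product → J_v[:, 1] = (-1.5000,-1.5000,-3.5355)
J_ω[:, 1] = z_1
entry J[4][1] = 0.7071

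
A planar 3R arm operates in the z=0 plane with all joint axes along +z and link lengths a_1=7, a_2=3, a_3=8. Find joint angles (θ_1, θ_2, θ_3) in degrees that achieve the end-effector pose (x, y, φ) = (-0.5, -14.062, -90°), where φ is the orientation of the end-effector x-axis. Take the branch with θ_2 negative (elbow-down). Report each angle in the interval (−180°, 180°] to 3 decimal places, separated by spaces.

-69.430 -120.003 99.434

wrist centre = target − a_3·(cos φ, sin φ) = (-0.5000, -6.0620)
cos θ_2 = (36.9978−7²−3²)/(2·7·3) = -0.5001; θ_2 = -120.0034° (elbow-down)
β = atan2(-6.0620,-0.5000) = -94.7151°; ψ = atan2(-2.5980,5.4998) = -25.2849°
θ_1 = β − ψ = -69.4303°
θ_3 = φ − θ_1 − θ_2 = 99.4337° (wrapped to (-180°,180°])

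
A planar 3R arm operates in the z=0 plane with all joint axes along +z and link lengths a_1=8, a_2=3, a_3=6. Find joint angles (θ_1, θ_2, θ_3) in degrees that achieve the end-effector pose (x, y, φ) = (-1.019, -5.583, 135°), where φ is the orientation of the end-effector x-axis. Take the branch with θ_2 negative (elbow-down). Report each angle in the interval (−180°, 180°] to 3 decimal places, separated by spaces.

-59.996 -45.010 -119.993

wrist centre = target − a_3·(cos φ, sin φ) = (3.2236, -9.8256)
cos θ_2 = (106.9351−8²−3²)/(2·8·3) = 0.7070; θ_2 = -45.0102° (elbow-down)
β = atan2(-9.8256,3.2236) = -71.8361°; ψ = atan2(-2.1217,10.1209) = -11.8397°
θ_1 = β − ψ = -59.9964°
θ_3 = φ − θ_1 − θ_2 = -119.9934° (wrapped to (-180°,180°])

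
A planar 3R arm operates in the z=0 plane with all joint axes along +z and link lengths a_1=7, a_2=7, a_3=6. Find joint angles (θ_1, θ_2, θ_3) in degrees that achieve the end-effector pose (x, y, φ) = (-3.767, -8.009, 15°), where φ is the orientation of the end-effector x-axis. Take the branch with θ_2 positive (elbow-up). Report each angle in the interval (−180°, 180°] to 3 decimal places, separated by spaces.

-150.001 29.997 135.003

wrist centre = target − a_3·(cos φ, sin φ) = (-9.5626, -9.5619)
cos θ_2 = (182.8727−7²−7²)/(2·7·7) = 0.8660; θ_2 = 29.9975° (elbow-up)
β = atan2(-9.5619,-9.5626) = -135.0019°; ψ = atan2(3.4997,13.0623) = 14.9987°
θ_1 = β − ψ = -150.0006°
θ_3 = φ − θ_1 − θ_2 = 135.0032° (wrapped to (-180°,180°])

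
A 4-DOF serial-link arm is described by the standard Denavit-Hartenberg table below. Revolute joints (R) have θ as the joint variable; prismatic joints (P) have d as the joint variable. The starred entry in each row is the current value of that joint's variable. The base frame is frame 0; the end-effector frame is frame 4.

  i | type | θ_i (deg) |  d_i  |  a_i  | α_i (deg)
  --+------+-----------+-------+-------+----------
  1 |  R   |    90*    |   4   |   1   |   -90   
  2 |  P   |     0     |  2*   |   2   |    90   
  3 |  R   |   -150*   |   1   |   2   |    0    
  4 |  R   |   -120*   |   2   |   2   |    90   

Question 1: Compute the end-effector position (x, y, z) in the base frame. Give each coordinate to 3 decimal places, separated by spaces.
-3.000 1.268 7.000

after link 1: o_1 = (0.0000, 1.0000, 4.0000)
after link 2: o_2 = (-2.0000, 3.0000, 4.0000)
after link 3: o_3 = (-1.0000, 1.2679, 5.0000)
after link 4: o_4 = (-3.0000, 1.2679, 7.0000)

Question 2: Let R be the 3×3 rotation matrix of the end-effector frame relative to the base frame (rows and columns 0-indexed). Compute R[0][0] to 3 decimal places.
-1.000

End-effector x-axis (col 0 of R) = (-1.0000,-0.0000,0.0000)
R[0][0] = -1.0000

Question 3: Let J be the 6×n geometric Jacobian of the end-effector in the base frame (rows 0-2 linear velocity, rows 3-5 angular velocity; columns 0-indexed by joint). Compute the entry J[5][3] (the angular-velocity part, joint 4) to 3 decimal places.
1.000

axis z_3 = (0.0000,0.0000,1.0000); lever o_n−o_3 = (-2.0000,-0.0000,2.0000)
cross product → J_v[:, 3] = (0.0000,-2.0000,0.0000)
J_ω[:, 3] = z_3
entry J[5][3] = 1.0000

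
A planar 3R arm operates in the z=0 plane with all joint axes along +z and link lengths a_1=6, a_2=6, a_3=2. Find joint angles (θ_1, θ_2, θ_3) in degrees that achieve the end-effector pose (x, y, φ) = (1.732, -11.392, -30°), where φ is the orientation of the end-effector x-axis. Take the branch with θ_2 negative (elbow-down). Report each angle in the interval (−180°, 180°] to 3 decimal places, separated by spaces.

-59.997 -60.006 90.003

wrist centre = target − a_3·(cos φ, sin φ) = (-0.0001, -10.3920)
cos θ_2 = (107.9937−6²−6²)/(2·6·6) = 0.4999; θ_2 = -60.0058° (elbow-down)
β = atan2(-10.3920,-0.0001) = -90.0003°; ψ = atan2(-5.1965,8.9995) = -30.0029°
θ_1 = β − ψ = -59.9974°
θ_3 = φ − θ_1 − θ_2 = 90.0032° (wrapped to (-180°,180°])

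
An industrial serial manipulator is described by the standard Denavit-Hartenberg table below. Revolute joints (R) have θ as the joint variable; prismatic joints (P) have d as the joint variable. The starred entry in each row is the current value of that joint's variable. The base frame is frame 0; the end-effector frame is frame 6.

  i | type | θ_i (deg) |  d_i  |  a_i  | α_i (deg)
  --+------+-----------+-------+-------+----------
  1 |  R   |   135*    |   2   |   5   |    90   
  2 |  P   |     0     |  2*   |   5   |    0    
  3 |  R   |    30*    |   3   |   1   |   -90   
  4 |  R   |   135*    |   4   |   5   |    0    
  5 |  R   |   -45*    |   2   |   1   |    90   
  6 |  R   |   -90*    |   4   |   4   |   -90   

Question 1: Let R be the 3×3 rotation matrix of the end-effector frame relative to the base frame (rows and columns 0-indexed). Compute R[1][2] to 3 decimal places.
End-effector z-axis (col 2 of R) = (-0.7071,-0.7071,0.0000)
R[1][2] = -0.7071

-0.707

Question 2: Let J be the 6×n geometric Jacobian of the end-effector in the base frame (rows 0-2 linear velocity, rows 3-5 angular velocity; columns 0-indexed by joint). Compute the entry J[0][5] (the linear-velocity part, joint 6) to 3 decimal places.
-2.828

axis z_5 = (-0.6124,0.6124,0.5000); lever o_n−o_5 = (-3.8637,3.8637,-1.4641)
cross product → J_v[:, 5] = (-2.8284,-2.8284,0.0000)
J_ω[:, 5] = z_5
entry J[0][5] = -2.8284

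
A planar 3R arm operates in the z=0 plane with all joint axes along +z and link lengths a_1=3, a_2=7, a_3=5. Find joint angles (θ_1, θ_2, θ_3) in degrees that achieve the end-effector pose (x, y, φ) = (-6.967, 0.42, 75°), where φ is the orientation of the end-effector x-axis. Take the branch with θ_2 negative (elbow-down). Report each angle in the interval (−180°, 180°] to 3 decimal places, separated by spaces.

wrist centre = target − a_3·(cos φ, sin φ) = (-8.2611, -4.4096)
cos θ_2 = (87.6905−3²−7²)/(2·3·7) = 0.7069; θ_2 = -45.0154° (elbow-down)
β = atan2(-4.4096,-8.2611) = -151.9075°; ψ = atan2(-4.9511,7.9484) = -31.9188°
θ_1 = β − ψ = -119.9887°
θ_3 = φ − θ_1 − θ_2 = -119.9960° (wrapped to (-180°,180°])

-119.989 -45.015 -119.996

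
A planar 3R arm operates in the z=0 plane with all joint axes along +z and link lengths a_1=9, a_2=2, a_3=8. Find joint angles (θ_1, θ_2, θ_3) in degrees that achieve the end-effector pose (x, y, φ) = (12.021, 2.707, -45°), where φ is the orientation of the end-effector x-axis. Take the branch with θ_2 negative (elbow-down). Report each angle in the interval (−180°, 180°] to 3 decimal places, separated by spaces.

60.465 -44.999 -60.466

wrist centre = target − a_3·(cos φ, sin φ) = (6.3641, 8.3639)
cos θ_2 = (110.4564−9²−2²)/(2·9·2) = 0.7071; θ_2 = -44.9987° (elbow-down)
β = atan2(8.3639,6.3641) = 52.7321°; ψ = atan2(-1.4142,10.4142) = -7.7331°
θ_1 = β − ψ = 60.4652°
θ_3 = φ − θ_1 − θ_2 = -60.4664° (wrapped to (-180°,180°])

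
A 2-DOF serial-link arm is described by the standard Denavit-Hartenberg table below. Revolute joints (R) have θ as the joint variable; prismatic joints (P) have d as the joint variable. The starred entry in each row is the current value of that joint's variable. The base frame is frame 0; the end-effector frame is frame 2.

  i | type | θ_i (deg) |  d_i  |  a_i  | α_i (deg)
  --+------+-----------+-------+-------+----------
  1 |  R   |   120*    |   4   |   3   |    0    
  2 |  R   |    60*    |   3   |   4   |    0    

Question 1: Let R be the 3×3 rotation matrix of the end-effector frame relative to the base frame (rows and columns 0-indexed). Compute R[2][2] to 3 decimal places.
1.000

End-effector z-axis (col 2 of R) = (0.0000,0.0000,1.0000)
R[2][2] = 1.0000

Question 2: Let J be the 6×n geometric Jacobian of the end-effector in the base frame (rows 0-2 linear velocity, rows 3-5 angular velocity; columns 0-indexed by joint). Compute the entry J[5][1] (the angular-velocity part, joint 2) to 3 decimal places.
1.000

axis z_1 = (0.0000,0.0000,1.0000); lever o_n−o_1 = (-4.0000,0.0000,3.0000)
cross product → J_v[:, 1] = (-0.0000,-4.0000,0.0000)
J_ω[:, 1] = z_1
entry J[5][1] = 1.0000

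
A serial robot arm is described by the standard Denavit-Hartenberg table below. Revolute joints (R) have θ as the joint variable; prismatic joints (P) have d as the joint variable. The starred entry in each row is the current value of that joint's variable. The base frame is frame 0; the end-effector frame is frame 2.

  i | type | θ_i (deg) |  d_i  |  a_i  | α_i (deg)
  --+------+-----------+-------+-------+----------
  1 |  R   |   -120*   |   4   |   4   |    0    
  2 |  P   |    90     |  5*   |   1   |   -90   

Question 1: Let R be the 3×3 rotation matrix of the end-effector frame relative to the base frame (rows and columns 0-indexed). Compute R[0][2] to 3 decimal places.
0.500

End-effector z-axis (col 2 of R) = (0.5000,0.8660,0.0000)
R[0][2] = 0.5000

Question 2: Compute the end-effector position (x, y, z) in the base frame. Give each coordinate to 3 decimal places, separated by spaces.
after link 1: o_1 = (-2.0000, -3.4641, 4.0000)
after link 2: o_2 = (-1.1340, -3.9641, 9.0000)

-1.134 -3.964 9.000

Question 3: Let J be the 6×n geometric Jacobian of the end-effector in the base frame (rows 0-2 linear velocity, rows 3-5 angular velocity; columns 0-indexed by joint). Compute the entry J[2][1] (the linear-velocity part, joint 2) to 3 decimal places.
prismatic axis z_1 = (0.0000,0.0000,1.0000)
J_v[:, 1] = z_1; J_ω[:, 1] = (0,0,0)
entry J[2][1] = 1.0000

1.000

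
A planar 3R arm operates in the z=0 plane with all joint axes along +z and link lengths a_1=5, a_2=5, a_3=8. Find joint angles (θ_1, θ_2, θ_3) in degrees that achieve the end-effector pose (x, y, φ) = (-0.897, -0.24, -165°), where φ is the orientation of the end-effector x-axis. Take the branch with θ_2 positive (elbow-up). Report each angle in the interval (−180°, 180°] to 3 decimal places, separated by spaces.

-29.994 89.994 135.000

wrist centre = target − a_3·(cos φ, sin φ) = (6.8304, 1.8306)
cos θ_2 = (50.0054−5²−5²)/(2·5·5) = 0.0001; θ_2 = 89.9938° (elbow-up)
β = atan2(1.8306,6.8304) = 15.0027°; ψ = atan2(5.0000,5.0005) = 44.9969°
θ_1 = β − ψ = -29.9942°
θ_3 = φ − θ_1 − θ_2 = 135.0003° (wrapped to (-180°,180°])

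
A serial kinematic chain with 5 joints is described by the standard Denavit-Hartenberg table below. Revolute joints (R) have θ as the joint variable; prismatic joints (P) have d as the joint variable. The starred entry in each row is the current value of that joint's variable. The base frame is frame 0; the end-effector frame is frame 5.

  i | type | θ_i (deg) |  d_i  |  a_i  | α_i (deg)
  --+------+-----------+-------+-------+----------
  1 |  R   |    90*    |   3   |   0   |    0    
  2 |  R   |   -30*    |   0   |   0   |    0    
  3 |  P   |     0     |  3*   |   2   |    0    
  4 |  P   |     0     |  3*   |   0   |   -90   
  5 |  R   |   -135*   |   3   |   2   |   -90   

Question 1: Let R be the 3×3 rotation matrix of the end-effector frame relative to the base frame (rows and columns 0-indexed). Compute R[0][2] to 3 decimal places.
0.354

End-effector z-axis (col 2 of R) = (0.3536,0.6124,0.7071)
R[0][2] = 0.3536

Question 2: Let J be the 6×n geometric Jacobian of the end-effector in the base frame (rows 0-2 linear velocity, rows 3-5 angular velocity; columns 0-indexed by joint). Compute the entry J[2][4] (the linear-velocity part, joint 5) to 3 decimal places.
axis z_4 = (-0.8660,0.5000,0.0000); lever o_n−o_4 = (-3.3052,0.2753,1.4142)
cross product → J_v[:, 4] = (0.7071,1.2247,1.4142)
J_ω[:, 4] = z_4
entry J[2][4] = 1.4142

1.414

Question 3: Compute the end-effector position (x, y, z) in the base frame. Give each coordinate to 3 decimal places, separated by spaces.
after link 1: o_1 = (0.0000, 0.0000, 3.0000)
after link 2: o_2 = (0.0000, 0.0000, 3.0000)
after link 3: o_3 = (1.0000, 1.7321, 6.0000)
after link 4: o_4 = (1.0000, 1.7321, 9.0000)
after link 5: o_5 = (-2.3052, 2.0073, 10.4142)

-2.305 2.007 10.414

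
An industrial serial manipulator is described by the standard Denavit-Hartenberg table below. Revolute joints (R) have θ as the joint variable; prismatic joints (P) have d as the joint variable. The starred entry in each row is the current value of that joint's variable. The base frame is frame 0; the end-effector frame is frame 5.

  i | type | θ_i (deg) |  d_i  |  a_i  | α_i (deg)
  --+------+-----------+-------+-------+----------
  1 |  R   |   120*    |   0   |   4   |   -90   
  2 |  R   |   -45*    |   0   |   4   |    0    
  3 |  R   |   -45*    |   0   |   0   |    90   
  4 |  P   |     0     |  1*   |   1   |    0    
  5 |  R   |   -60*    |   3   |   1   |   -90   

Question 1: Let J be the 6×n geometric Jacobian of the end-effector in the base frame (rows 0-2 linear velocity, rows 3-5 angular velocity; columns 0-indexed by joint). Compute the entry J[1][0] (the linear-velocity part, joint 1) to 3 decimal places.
-0.664

axis z_0 = ẑ; lever o_n−o_0 = (-0.6642,2.8825,4.3284)
cross product → J_v[:, 0] = (-2.8825,-0.6642,0.0000)
J_ω[:, 0] = z_0
entry J[1][0] = -0.6642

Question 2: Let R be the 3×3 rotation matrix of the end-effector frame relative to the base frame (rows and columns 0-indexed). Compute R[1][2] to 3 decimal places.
End-effector z-axis (col 2 of R) = (-0.4330,-0.2500,0.8660)
R[1][2] = -0.2500

-0.250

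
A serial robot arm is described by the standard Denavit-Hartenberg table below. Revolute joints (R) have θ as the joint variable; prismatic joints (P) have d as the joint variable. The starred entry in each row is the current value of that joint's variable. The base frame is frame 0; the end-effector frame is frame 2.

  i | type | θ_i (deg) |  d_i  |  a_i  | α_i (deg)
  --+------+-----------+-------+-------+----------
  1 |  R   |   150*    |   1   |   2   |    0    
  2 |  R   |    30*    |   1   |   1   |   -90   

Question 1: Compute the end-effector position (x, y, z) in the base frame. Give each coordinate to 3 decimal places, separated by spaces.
-2.732 1.000 2.000

after link 1: o_1 = (-1.7321, 1.0000, 1.0000)
after link 2: o_2 = (-2.7321, 1.0000, 2.0000)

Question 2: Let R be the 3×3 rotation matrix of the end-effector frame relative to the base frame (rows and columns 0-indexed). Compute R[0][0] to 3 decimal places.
-1.000

End-effector x-axis (col 0 of R) = (-1.0000,0.0000,0.0000)
R[0][0] = -1.0000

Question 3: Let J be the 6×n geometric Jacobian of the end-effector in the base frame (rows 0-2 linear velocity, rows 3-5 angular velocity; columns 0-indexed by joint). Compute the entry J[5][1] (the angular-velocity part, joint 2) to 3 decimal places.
axis z_1 = (0.0000,0.0000,1.0000); lever o_n−o_1 = (-1.0000,0.0000,1.0000)
cross product → J_v[:, 1] = (0.0000,-1.0000,0.0000)
J_ω[:, 1] = z_1
entry J[5][1] = 1.0000

1.000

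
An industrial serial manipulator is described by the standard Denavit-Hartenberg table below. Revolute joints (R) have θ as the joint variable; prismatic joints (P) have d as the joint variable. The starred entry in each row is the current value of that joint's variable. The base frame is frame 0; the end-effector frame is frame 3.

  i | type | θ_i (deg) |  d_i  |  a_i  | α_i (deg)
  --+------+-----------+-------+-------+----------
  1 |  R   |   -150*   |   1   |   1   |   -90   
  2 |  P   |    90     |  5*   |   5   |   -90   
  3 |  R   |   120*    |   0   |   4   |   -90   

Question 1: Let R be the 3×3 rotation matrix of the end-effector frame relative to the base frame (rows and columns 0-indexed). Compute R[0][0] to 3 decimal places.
End-effector x-axis (col 0 of R) = (-0.4330,0.7500,0.5000)
R[0][0] = -0.4330

-0.433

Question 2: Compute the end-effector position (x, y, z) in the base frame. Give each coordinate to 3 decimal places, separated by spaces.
-0.098 -1.830 -2.000

after link 1: o_1 = (-0.8660, -0.5000, 1.0000)
after link 2: o_2 = (1.6340, -4.8301, -4.0000)
after link 3: o_3 = (-0.0981, -1.8301, -2.0000)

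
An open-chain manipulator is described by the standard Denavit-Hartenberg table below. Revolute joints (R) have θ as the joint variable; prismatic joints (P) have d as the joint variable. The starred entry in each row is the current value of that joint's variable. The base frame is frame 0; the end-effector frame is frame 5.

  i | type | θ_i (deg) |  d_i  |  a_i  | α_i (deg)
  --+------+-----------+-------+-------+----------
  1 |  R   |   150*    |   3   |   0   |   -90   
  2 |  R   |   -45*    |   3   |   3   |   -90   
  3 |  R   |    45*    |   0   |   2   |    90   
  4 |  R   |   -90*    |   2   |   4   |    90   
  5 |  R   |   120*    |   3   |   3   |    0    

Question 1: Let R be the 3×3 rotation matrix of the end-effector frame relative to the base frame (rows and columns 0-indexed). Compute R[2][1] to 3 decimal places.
-0.862

End-effector y-axis (col 1 of R) = (-0.1370,0.4874,-0.8624)
R[2][1] = -0.8624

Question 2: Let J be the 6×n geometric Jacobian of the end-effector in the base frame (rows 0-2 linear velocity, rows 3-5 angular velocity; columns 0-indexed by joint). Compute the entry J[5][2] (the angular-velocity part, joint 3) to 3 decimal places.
-0.707

axis z_2 = (-0.6124,0.3536,-0.7071); lever o_n−o_2 = (-2.0063,-3.4125,3.5668)
cross product → J_v[:, 2] = (-1.1519,3.6029,2.7990)
J_ω[:, 2] = z_2
entry J[5][2] = -0.7071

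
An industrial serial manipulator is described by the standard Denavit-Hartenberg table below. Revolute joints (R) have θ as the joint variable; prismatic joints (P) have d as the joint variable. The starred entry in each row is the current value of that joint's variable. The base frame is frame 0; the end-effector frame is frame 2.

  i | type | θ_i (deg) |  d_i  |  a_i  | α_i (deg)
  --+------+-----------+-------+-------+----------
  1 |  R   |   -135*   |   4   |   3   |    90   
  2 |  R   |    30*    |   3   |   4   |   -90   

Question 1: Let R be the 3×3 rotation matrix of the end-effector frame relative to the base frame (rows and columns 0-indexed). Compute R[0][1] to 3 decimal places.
End-effector y-axis (col 1 of R) = (0.7071,-0.7071,-0.0000)
R[0][1] = 0.7071

0.707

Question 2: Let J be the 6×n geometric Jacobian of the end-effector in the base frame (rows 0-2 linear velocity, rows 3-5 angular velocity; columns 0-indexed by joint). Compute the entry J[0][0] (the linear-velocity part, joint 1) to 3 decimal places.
axis z_0 = ẑ; lever o_n−o_0 = (-6.6921,-2.4495,6.0000)
cross product → J_v[:, 0] = (2.4495,-6.6921,0.0000)
J_ω[:, 0] = z_0
entry J[0][0] = 2.4495

2.449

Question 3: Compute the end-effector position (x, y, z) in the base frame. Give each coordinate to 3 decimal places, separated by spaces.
-6.692 -2.449 6.000

after link 1: o_1 = (-2.1213, -2.1213, 4.0000)
after link 2: o_2 = (-6.6921, -2.4495, 6.0000)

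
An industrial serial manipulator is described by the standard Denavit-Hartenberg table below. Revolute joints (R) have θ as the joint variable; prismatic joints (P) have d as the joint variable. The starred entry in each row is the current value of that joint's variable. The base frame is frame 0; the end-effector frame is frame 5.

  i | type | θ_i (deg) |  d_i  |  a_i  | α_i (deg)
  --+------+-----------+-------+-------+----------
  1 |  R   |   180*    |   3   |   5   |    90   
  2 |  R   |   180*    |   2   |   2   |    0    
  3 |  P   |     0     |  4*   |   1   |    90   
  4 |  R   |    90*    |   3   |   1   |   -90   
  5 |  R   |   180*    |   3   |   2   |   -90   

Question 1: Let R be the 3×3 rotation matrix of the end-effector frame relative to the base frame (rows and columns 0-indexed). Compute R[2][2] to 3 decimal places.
1.000

End-effector z-axis (col 2 of R) = (-0.0000,-0.0000,1.0000)
R[2][2] = 1.0000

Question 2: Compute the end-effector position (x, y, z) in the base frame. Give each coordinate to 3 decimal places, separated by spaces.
-5.000 5.000 6.000

after link 1: o_1 = (-5.0000, 0.0000, 3.0000)
after link 2: o_2 = (-3.0000, 2.0000, 3.0000)
after link 3: o_3 = (-2.0000, 6.0000, 3.0000)
after link 4: o_4 = (-2.0000, 7.0000, 6.0000)
after link 5: o_5 = (-5.0000, 5.0000, 6.0000)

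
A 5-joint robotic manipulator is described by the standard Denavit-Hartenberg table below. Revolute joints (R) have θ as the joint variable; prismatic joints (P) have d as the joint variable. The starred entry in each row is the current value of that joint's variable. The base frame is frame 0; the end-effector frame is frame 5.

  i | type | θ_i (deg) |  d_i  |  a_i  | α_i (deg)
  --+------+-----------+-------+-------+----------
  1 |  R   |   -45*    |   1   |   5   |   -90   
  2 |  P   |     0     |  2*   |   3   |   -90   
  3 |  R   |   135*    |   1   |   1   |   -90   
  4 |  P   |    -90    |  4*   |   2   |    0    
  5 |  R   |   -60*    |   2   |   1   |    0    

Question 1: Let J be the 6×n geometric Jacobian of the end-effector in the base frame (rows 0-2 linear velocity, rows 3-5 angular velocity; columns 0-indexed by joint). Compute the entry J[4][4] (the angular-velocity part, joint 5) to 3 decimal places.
axis z_4 = (-0.0000,1.0000,0.0000); lever o_n−o_4 = (0.8660,2.0000,-0.5000)
cross product → J_v[:, 4] = (-0.5000,-0.0000,-0.8660)
J_ω[:, 4] = z_4
entry J[4][4] = 1.0000

1.000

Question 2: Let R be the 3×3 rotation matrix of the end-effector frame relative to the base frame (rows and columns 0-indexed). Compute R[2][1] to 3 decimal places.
End-effector y-axis (col 1 of R) = (-0.5000,-0.0000,-0.8660)
R[2][1] = -0.8660

-0.866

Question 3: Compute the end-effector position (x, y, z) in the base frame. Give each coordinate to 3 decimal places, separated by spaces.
6.937 1.757 -2.500

after link 1: o_1 = (3.5355, -3.5355, 1.0000)
after link 2: o_2 = (7.0711, -4.2426, 1.0000)
after link 3: o_3 = (6.0711, -4.2426, 0.0000)
after link 4: o_4 = (6.0711, -0.2426, -2.0000)
after link 5: o_5 = (6.9371, 1.7574, -2.5000)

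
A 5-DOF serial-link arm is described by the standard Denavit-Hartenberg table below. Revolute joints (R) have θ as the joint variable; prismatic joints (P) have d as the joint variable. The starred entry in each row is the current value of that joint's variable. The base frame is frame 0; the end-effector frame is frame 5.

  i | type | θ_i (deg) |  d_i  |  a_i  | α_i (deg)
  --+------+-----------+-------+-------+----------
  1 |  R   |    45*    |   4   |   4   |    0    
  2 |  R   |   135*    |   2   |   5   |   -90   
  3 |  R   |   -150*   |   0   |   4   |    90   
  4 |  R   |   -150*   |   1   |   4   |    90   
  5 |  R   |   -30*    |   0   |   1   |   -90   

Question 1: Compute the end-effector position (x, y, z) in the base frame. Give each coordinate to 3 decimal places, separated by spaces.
-2.107 5.261 5.460

after link 1: o_1 = (2.8284, 2.8284, 4.0000)
after link 2: o_2 = (-2.1716, 2.8284, 6.0000)
after link 3: o_3 = (1.2925, 2.8284, 8.0000)
after link 4: o_4 = (-1.2075, 4.8284, 5.4019)
after link 5: o_5 = (-2.1070, 5.2614, 5.4599)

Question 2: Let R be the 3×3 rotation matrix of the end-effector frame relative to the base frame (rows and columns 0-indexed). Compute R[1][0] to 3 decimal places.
0.433

End-effector x-axis (col 0 of R) = (-0.8995,0.4330,0.0580)
R[1][0] = 0.4330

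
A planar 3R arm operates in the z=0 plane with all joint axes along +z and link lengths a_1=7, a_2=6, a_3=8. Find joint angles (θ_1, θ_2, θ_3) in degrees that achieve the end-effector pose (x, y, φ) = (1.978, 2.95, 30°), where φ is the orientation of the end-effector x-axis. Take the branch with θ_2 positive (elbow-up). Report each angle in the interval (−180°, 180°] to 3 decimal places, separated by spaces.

134.997 134.996 120.007

wrist centre = target − a_3·(cos φ, sin φ) = (-4.9502, -1.0500)
cos θ_2 = (25.6070−7²−6²)/(2·7·6) = -0.7071; θ_2 = 134.9962° (elbow-up)
β = atan2(-1.0500,-4.9502) = -168.0243°; ψ = atan2(4.2429,2.7576) = 56.9786°
θ_1 = β − ψ = -225.0029°
θ_3 = φ − θ_1 − θ_2 = 120.0068° (wrapped to (-180°,180°])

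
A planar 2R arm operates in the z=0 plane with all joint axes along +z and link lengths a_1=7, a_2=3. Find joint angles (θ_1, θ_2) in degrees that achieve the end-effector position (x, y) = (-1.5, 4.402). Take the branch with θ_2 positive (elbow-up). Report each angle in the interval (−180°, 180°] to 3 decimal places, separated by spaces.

89.999 149.998

cos θ_2 = (21.6276−7²−3²)/(2·7·3) = -0.8660; θ_2 = 149.9982° (elbow-up)
β = atan2(4.4020,-1.5000) = 108.8168°; ψ = atan2(1.5001,4.4020) = 18.8178°
θ_1 = β − ψ = 89.9989°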